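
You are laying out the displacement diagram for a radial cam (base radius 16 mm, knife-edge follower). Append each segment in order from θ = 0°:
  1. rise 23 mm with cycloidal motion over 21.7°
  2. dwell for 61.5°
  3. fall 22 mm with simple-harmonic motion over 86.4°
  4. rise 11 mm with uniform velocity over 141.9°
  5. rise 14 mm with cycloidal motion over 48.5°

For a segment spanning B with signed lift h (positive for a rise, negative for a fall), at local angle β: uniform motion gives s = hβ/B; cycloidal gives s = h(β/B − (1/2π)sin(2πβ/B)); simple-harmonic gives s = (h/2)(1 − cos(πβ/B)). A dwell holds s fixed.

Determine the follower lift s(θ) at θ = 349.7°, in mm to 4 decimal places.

seg 1 [0°–21.7°] cycloidal, h=23: full span → s += 23 → s = 23.0000
seg 2 [21.7°–83.2°] dwell: s stays 23.0000
seg 3 [83.2°–169.6°] simple-harmonic, h=-22: full span → s += -22 → s = 1.0000
seg 4 [169.6°–311.5°] uniform, h=11: full span → s += 11 → s = 12.0000
seg 5 [311.5°–360°] cycloidal, h=14: θ=349.7° here. β=38.2, B=48.5. 14·(0.7876 − sin(2π·0.7876)/(2π)) = 13.1930 → s = 25.1930

25.1930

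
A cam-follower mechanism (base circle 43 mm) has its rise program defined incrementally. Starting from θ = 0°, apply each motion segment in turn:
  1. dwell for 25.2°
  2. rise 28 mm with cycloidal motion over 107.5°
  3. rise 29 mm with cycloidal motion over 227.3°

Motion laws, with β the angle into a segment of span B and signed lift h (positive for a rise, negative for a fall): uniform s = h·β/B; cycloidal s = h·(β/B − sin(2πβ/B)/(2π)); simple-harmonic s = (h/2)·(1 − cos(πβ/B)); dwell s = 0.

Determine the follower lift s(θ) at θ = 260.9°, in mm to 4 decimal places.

seg 1 [0°–25.2°] dwell: s stays 0.0000
seg 2 [25.2°–132.7°] cycloidal, h=28: full span → s += 28 → s = 28.0000
seg 3 [132.7°–360°] cycloidal, h=29: θ=260.9° here. β=128.2, B=227.3. 29·(0.5640 − sin(2π·0.5640)/(2π)) = 18.1631 → s = 46.1631

46.1631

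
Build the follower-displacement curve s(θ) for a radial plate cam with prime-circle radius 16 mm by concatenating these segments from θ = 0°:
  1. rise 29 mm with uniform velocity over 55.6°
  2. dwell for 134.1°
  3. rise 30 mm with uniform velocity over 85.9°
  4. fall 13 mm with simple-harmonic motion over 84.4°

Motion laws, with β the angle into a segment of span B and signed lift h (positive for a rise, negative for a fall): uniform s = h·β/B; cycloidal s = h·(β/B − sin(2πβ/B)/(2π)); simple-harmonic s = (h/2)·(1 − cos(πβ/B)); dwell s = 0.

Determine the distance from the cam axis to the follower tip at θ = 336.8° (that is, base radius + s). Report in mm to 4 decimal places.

seg 1 [0°–55.6°] uniform, h=29: full span → s += 29 → s = 29.0000
seg 2 [55.6°–189.7°] dwell: s stays 29.0000
seg 3 [189.7°–275.6°] uniform, h=30: full span → s += 30 → s = 59.0000
seg 4 [275.6°–360°] simple-harmonic, h=-13: θ=336.8° here. β=61.2, B=84.4. -13/2·(1 − cos(π·0.7251)) = -10.7233 → s = 48.2767
radial distance = base radius + s = 16 + 48.2767 = 64.2767

64.2767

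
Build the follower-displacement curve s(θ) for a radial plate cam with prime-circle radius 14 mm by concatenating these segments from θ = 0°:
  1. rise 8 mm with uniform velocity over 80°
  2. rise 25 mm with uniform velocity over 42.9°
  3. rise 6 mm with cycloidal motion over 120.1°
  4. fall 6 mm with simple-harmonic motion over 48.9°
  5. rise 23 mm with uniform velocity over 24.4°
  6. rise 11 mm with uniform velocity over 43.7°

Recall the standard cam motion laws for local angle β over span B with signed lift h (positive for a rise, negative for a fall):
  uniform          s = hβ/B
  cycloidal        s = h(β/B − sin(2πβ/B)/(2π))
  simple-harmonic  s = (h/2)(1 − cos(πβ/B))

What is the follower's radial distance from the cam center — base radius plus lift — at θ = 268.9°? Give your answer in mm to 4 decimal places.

seg 1 [0°–80°] uniform, h=8: full span → s += 8 → s = 8.0000
seg 2 [80°–122.9°] uniform, h=25: full span → s += 25 → s = 33.0000
seg 3 [122.9°–243°] cycloidal, h=6: full span → s += 6 → s = 39.0000
seg 4 [243°–291.9°] simple-harmonic, h=-6: θ=268.9° here. β=25.9, B=48.9. -6/2·(1 − cos(π·0.5297)) = -3.2791 → s = 35.7209
radial distance = base radius + s = 14 + 35.7209 = 49.7209

49.7209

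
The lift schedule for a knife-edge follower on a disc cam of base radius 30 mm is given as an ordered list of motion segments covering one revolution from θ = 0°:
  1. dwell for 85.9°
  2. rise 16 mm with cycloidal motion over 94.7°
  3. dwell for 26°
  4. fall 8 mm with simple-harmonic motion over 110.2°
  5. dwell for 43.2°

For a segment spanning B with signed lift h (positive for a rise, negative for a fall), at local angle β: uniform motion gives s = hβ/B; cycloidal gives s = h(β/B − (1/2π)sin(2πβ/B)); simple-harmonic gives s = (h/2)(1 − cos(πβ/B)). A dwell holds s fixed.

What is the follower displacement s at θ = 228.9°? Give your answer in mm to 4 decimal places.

seg 1 [0°–85.9°] dwell: s stays 0.0000
seg 2 [85.9°–180.6°] cycloidal, h=16: full span → s += 16 → s = 16.0000
seg 3 [180.6°–206.6°] dwell: s stays 16.0000
seg 4 [206.6°–316.8°] simple-harmonic, h=-8: θ=228.9° here. β=22.3, B=110.2. -8/2·(1 − cos(π·0.2024)) = -0.7814 → s = 15.2186

15.2186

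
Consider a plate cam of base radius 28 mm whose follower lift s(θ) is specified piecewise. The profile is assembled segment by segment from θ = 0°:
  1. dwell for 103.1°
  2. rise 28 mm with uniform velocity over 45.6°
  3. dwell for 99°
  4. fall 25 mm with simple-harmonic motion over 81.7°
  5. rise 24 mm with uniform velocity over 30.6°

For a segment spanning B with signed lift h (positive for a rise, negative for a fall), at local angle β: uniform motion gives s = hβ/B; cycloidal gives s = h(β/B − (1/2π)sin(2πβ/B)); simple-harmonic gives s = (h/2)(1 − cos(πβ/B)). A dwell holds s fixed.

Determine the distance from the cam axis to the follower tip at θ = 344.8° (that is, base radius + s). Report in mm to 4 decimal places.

seg 1 [0°–103.1°] dwell: s stays 0.0000
seg 2 [103.1°–148.7°] uniform, h=28: full span → s += 28 → s = 28.0000
seg 3 [148.7°–247.7°] dwell: s stays 28.0000
seg 4 [247.7°–329.4°] simple-harmonic, h=-25: full span → s += -25 → s = 3.0000
seg 5 [329.4°–360°] uniform, h=24: θ=344.8° here. β=15.4, B=30.6. 24·15.4/30.6 = 12.0784 → s = 15.0784
radial distance = base radius + s = 28 + 15.0784 = 43.0784

43.0784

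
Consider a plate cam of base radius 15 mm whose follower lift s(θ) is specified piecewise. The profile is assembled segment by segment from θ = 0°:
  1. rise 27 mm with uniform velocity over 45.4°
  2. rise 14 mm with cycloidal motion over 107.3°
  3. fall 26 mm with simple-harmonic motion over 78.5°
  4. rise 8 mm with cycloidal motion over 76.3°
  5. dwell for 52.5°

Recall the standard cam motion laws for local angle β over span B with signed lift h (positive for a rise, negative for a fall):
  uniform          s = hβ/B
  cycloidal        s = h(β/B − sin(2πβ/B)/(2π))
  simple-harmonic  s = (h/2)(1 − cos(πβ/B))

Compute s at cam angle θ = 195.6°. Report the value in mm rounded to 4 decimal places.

seg 1 [0°–45.4°] uniform, h=27: full span → s += 27 → s = 27.0000
seg 2 [45.4°–152.7°] cycloidal, h=14: full span → s += 14 → s = 41.0000
seg 3 [152.7°–231.2°] simple-harmonic, h=-26: θ=195.6° here. β=42.9, B=78.5. -26/2·(1 − cos(π·0.5465)) = -14.8922 → s = 26.1078

26.1078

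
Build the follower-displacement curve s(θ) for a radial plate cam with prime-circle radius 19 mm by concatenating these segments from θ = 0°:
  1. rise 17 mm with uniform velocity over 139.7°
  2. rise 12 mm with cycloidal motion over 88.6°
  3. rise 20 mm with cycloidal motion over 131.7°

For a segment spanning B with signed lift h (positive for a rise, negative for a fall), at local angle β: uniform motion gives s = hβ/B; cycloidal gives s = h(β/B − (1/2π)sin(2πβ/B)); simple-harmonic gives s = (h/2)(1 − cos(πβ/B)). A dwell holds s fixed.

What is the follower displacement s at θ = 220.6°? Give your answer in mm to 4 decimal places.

seg 1 [0°–139.7°] uniform, h=17: full span → s += 17 → s = 17.0000
seg 2 [139.7°–228.3°] cycloidal, h=12: θ=220.6° here. β=80.9, B=88.6. 12·(0.9131 − sin(2π·0.9131)/(2π)) = 11.9489 → s = 28.9489

28.9489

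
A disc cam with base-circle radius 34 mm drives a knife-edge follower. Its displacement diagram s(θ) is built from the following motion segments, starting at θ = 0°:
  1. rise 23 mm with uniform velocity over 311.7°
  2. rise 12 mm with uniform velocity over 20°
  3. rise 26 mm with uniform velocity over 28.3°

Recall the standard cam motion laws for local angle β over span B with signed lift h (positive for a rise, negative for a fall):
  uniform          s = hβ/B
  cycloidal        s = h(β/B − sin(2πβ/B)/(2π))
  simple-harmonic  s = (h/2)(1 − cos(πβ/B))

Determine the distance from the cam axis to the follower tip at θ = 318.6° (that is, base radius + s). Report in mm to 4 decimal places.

seg 1 [0°–311.7°] uniform, h=23: full span → s += 23 → s = 23.0000
seg 2 [311.7°–331.7°] uniform, h=12: θ=318.6° here. β=6.9, B=20. 12·6.9/20 = 4.1400 → s = 27.1400
radial distance = base radius + s = 34 + 27.1400 = 61.1400

61.1400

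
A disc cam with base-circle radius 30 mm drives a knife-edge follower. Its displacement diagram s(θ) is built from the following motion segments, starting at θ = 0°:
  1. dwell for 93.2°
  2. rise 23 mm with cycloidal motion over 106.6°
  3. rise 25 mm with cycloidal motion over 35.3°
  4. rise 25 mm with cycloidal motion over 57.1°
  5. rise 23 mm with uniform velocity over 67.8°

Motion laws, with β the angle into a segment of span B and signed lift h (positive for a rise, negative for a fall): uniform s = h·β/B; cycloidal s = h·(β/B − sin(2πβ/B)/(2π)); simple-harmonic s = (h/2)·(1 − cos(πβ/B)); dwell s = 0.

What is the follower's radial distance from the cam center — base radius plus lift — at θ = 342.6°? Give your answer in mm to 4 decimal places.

seg 1 [0°–93.2°] dwell: s stays 0.0000
seg 2 [93.2°–199.8°] cycloidal, h=23: full span → s += 23 → s = 23.0000
seg 3 [199.8°–235.1°] cycloidal, h=25: full span → s += 25 → s = 48.0000
seg 4 [235.1°–292.2°] cycloidal, h=25: full span → s += 25 → s = 73.0000
seg 5 [292.2°–360°] uniform, h=23: θ=342.6° here. β=50.4, B=67.8. 23·50.4/67.8 = 17.0973 → s = 90.0973
radial distance = base radius + s = 30 + 90.0973 = 120.0973

120.0973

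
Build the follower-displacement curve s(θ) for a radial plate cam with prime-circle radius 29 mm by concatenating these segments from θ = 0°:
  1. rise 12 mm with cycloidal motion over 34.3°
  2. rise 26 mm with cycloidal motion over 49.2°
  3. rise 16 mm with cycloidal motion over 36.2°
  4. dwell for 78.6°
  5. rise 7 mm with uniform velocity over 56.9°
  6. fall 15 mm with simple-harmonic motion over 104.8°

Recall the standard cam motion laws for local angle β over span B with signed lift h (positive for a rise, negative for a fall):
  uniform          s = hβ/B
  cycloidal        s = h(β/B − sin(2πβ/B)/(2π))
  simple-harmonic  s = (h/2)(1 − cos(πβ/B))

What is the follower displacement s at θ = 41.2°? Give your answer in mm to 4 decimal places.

seg 1 [0°–34.3°] cycloidal, h=12: full span → s += 12 → s = 12.0000
seg 2 [34.3°–83.5°] cycloidal, h=26: θ=41.2° here. β=6.9, B=49.2. 26·(0.1402 − sin(2π·0.1402)/(2π)) = 0.4539 → s = 12.4539

12.4539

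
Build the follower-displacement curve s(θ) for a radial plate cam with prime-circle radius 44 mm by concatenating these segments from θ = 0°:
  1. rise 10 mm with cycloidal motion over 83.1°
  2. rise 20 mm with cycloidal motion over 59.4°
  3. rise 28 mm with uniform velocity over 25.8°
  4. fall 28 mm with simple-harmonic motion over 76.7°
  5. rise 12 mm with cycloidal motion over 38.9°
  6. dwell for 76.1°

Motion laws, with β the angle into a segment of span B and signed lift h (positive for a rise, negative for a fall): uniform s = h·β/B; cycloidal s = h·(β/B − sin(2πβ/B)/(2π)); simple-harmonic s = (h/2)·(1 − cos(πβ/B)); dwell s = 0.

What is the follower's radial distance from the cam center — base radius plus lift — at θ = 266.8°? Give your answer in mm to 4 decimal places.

seg 1 [0°–83.1°] cycloidal, h=10: full span → s += 10 → s = 10.0000
seg 2 [83.1°–142.5°] cycloidal, h=20: full span → s += 20 → s = 30.0000
seg 3 [142.5°–168.3°] uniform, h=28: full span → s += 28 → s = 58.0000
seg 4 [168.3°–245°] simple-harmonic, h=-28: full span → s += -28 → s = 30.0000
seg 5 [245°–283.9°] cycloidal, h=12: θ=266.8° here. β=21.8, B=38.9. 12·(0.5604 − sin(2π·0.5604)/(2π)) = 7.4326 → s = 37.4326
radial distance = base radius + s = 44 + 37.4326 = 81.4326

81.4326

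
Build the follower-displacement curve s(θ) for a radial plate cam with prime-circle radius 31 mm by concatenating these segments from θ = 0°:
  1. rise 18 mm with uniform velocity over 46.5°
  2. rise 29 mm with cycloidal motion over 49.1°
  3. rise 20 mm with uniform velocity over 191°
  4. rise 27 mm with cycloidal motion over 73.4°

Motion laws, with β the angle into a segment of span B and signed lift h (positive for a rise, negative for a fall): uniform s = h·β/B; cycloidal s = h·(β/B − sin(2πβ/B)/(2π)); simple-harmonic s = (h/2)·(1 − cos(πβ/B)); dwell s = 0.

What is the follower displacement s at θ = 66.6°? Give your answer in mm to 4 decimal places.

seg 1 [0°–46.5°] uniform, h=18: full span → s += 18 → s = 18.0000
seg 2 [46.5°–95.6°] cycloidal, h=29: θ=66.6° here. β=20.1, B=49.1. 29·(0.4094 − sin(2π·0.4094)/(2π)) = 9.3831 → s = 27.3831

27.3831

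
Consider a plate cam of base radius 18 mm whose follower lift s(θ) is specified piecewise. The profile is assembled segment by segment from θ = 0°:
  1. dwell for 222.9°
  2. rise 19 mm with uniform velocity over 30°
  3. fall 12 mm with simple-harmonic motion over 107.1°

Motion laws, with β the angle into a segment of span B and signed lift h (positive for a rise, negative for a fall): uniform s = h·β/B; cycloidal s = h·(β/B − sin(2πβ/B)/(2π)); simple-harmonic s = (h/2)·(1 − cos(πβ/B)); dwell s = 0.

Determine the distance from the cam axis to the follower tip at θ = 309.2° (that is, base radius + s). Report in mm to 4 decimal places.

seg 1 [0°–222.9°] dwell: s stays 0.0000
seg 2 [222.9°–252.9°] uniform, h=19: full span → s += 19 → s = 19.0000
seg 3 [252.9°–360°] simple-harmonic, h=-12: θ=309.2° here. β=56.3, B=107.1. -12/2·(1 − cos(π·0.5257)) = -6.4835 → s = 12.5165
radial distance = base radius + s = 18 + 12.5165 = 30.5165

30.5165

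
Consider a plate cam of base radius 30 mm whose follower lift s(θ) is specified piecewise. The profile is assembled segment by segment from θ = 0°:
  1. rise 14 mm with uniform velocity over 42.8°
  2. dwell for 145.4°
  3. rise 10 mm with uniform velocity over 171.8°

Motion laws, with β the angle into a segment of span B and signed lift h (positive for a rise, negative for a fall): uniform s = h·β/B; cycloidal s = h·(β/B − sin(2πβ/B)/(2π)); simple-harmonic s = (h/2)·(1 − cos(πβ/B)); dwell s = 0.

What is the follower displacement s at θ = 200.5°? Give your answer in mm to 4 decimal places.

seg 1 [0°–42.8°] uniform, h=14: full span → s += 14 → s = 14.0000
seg 2 [42.8°–188.2°] dwell: s stays 14.0000
seg 3 [188.2°–360°] uniform, h=10: θ=200.5° here. β=12.3, B=171.8. 10·12.3/171.8 = 0.7159 → s = 14.7159

14.7159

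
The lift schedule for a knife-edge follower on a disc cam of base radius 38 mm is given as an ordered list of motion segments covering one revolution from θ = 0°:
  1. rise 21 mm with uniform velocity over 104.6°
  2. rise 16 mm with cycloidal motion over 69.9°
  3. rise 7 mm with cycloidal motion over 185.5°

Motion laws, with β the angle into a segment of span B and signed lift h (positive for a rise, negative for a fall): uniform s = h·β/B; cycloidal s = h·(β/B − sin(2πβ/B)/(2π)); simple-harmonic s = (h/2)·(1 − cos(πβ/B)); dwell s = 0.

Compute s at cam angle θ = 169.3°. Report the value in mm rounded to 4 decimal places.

seg 1 [0°–104.6°] uniform, h=21: full span → s += 21 → s = 21.0000
seg 2 [104.6°–174.5°] cycloidal, h=16: θ=169.3° here. β=64.7, B=69.9. 16·(0.9256 − sin(2π·0.9256)/(2π)) = 15.9571 → s = 36.9571

36.9571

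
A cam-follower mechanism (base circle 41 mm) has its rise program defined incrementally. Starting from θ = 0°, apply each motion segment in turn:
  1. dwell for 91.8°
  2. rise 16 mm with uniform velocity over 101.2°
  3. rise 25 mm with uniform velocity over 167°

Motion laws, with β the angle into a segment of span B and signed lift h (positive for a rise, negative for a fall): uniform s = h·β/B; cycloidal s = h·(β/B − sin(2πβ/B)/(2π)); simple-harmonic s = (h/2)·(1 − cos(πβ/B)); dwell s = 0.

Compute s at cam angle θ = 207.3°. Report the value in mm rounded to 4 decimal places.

seg 1 [0°–91.8°] dwell: s stays 0.0000
seg 2 [91.8°–193°] uniform, h=16: full span → s += 16 → s = 16.0000
seg 3 [193°–360°] uniform, h=25: θ=207.3° here. β=14.3, B=167. 25·14.3/167 = 2.1407 → s = 18.1407

18.1407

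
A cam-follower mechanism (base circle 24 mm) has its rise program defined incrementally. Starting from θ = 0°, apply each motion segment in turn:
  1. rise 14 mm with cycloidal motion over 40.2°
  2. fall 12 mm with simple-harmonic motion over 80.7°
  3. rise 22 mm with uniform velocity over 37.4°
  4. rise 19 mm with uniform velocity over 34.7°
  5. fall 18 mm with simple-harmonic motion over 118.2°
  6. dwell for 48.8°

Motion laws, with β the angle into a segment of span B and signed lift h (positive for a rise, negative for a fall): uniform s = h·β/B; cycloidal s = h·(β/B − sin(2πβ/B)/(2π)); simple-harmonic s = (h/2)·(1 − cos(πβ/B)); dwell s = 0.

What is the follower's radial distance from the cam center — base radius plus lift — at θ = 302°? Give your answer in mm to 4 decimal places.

seg 1 [0°–40.2°] cycloidal, h=14: full span → s += 14 → s = 14.0000
seg 2 [40.2°–120.9°] simple-harmonic, h=-12: full span → s += -12 → s = 2.0000
seg 3 [120.9°–158.3°] uniform, h=22: full span → s += 22 → s = 24.0000
seg 4 [158.3°–193°] uniform, h=19: full span → s += 19 → s = 43.0000
seg 5 [193°–311.2°] simple-harmonic, h=-18: θ=302° here. β=109, B=118.2. -18/2·(1 − cos(π·0.9222)) = -17.7323 → s = 25.2677
radial distance = base radius + s = 24 + 25.2677 = 49.2677

49.2677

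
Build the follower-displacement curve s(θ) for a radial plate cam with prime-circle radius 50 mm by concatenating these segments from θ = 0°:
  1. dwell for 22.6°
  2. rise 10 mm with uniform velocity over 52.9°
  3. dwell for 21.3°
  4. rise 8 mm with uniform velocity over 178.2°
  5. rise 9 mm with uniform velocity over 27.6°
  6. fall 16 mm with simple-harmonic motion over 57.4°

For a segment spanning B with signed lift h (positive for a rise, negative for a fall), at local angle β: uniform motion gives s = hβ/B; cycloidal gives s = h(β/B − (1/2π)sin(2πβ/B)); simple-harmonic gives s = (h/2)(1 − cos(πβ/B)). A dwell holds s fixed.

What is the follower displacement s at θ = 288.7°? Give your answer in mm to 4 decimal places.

seg 1 [0°–22.6°] dwell: s stays 0.0000
seg 2 [22.6°–75.5°] uniform, h=10: full span → s += 10 → s = 10.0000
seg 3 [75.5°–96.8°] dwell: s stays 10.0000
seg 4 [96.8°–275°] uniform, h=8: full span → s += 8 → s = 18.0000
seg 5 [275°–302.6°] uniform, h=9: θ=288.7° here. β=13.7, B=27.6. 9·13.7/27.6 = 4.4674 → s = 22.4674

22.4674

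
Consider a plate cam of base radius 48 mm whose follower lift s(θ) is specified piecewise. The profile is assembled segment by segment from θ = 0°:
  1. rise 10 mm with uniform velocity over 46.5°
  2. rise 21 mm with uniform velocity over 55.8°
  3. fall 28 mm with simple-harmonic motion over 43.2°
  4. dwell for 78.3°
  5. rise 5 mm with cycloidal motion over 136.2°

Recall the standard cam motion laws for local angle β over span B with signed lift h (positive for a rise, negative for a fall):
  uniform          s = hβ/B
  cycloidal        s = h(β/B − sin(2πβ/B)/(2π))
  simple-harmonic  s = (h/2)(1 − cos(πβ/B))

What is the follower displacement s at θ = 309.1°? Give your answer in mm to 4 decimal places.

seg 1 [0°–46.5°] uniform, h=10: full span → s += 10 → s = 10.0000
seg 2 [46.5°–102.3°] uniform, h=21: full span → s += 21 → s = 31.0000
seg 3 [102.3°–145.5°] simple-harmonic, h=-28: full span → s += -28 → s = 3.0000
seg 4 [145.5°–223.8°] dwell: s stays 3.0000
seg 5 [223.8°–360°] cycloidal, h=5: θ=309.1° here. β=85.3, B=136.2. 5·(0.6263 − sin(2π·0.6263)/(2π)) = 3.6986 → s = 6.6986

6.6986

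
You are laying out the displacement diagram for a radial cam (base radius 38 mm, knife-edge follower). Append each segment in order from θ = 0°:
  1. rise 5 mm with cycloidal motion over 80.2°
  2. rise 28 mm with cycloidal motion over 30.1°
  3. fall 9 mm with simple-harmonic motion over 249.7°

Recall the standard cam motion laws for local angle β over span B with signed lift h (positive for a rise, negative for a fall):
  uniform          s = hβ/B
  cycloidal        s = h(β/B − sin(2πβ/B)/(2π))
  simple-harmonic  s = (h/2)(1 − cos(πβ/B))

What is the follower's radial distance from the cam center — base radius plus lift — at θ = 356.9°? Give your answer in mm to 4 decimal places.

seg 1 [0°–80.2°] cycloidal, h=5: full span → s += 5 → s = 5.0000
seg 2 [80.2°–110.3°] cycloidal, h=28: full span → s += 28 → s = 33.0000
seg 3 [110.3°–360°] simple-harmonic, h=-9: θ=356.9° here. β=246.6, B=249.7. -9/2·(1 − cos(π·0.9876)) = -8.9966 → s = 24.0034
radial distance = base radius + s = 38 + 24.0034 = 62.0034

62.0034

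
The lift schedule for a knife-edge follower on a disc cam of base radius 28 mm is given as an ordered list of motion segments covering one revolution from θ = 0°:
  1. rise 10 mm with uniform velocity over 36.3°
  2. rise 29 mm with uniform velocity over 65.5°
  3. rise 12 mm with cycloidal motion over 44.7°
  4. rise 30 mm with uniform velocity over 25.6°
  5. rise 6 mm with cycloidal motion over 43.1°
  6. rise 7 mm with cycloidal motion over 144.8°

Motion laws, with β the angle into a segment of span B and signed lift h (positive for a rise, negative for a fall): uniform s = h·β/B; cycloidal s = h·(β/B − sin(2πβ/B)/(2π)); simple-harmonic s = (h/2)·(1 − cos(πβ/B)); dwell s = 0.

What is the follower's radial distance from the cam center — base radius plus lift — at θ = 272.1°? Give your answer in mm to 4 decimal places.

seg 1 [0°–36.3°] uniform, h=10: full span → s += 10 → s = 10.0000
seg 2 [36.3°–101.8°] uniform, h=29: full span → s += 29 → s = 39.0000
seg 3 [101.8°–146.5°] cycloidal, h=12: full span → s += 12 → s = 51.0000
seg 4 [146.5°–172.1°] uniform, h=30: full span → s += 30 → s = 81.0000
seg 5 [172.1°–215.2°] cycloidal, h=6: full span → s += 6 → s = 87.0000
seg 6 [215.2°–360°] cycloidal, h=7: θ=272.1° here. β=56.9, B=144.8. 7·(0.3930 − sin(2π·0.3930)/(2π)) = 2.0566 → s = 89.0566
radial distance = base radius + s = 28 + 89.0566 = 117.0566

117.0566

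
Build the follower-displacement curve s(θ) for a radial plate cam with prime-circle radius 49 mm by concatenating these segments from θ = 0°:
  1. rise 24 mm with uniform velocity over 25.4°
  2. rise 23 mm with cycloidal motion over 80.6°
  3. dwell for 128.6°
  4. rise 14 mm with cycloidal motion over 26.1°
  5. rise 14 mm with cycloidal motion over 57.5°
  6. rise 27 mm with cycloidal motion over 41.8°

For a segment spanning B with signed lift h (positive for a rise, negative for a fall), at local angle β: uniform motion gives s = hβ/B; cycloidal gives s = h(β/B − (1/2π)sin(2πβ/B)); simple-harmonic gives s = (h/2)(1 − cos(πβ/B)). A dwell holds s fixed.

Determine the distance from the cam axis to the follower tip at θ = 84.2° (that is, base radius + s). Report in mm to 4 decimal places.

seg 1 [0°–25.4°] uniform, h=24: full span → s += 24 → s = 24.0000
seg 2 [25.4°–106°] cycloidal, h=23: θ=84.2° here. β=58.8, B=80.6. 23·(0.7295 − sin(2π·0.7295)/(2π)) = 20.4095 → s = 44.4095
radial distance = base radius + s = 49 + 44.4095 = 93.4095

93.4095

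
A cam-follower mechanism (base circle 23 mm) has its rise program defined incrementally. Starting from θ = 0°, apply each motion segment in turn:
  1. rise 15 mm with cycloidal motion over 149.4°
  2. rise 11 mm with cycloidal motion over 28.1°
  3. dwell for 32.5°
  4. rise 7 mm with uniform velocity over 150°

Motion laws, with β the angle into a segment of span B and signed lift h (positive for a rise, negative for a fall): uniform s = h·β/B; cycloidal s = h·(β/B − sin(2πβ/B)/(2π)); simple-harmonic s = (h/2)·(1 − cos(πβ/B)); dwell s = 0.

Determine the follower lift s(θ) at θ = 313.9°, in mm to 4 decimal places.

seg 1 [0°–149.4°] cycloidal, h=15: full span → s += 15 → s = 15.0000
seg 2 [149.4°–177.5°] cycloidal, h=11: full span → s += 11 → s = 26.0000
seg 3 [177.5°–210°] dwell: s stays 26.0000
seg 4 [210°–360°] uniform, h=7: θ=313.9° here. β=103.9, B=150. 7·103.9/150 = 4.8487 → s = 30.8487

30.8487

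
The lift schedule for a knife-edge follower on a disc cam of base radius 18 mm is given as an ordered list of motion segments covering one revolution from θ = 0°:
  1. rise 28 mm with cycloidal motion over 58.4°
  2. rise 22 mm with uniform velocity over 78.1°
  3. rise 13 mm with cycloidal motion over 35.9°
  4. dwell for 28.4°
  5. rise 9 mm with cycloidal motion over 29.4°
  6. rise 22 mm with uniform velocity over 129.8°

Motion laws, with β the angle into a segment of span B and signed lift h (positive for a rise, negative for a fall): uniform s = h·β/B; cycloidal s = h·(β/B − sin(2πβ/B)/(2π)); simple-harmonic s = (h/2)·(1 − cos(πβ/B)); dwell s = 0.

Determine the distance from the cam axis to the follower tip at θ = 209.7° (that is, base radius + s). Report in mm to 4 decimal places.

seg 1 [0°–58.4°] cycloidal, h=28: full span → s += 28 → s = 28.0000
seg 2 [58.4°–136.5°] uniform, h=22: full span → s += 22 → s = 50.0000
seg 3 [136.5°–172.4°] cycloidal, h=13: full span → s += 13 → s = 63.0000
seg 4 [172.4°–200.8°] dwell: s stays 63.0000
seg 5 [200.8°–230.2°] cycloidal, h=9: θ=209.7° here. β=8.9, B=29.4. 9·(0.3027 − sin(2π·0.3027)/(2π)) = 1.3700 → s = 64.3700
radial distance = base radius + s = 18 + 64.3700 = 82.3700

82.3700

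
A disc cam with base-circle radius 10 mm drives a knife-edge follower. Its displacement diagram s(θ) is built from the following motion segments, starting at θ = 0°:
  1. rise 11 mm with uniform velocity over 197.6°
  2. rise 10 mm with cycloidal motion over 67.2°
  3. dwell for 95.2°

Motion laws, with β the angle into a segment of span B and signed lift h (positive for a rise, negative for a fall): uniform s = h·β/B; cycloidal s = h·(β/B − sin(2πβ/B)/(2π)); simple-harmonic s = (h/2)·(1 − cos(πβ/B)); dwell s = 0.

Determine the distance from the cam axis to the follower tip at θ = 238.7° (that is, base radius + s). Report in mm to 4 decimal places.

seg 1 [0°–197.6°] uniform, h=11: full span → s += 11 → s = 11.0000
seg 2 [197.6°–264.8°] cycloidal, h=10: θ=238.7° here. β=41.1, B=67.2. 10·(0.6116 − sin(2π·0.6116)/(2π)) = 7.1429 → s = 18.1429
radial distance = base radius + s = 10 + 18.1429 = 28.1429

28.1429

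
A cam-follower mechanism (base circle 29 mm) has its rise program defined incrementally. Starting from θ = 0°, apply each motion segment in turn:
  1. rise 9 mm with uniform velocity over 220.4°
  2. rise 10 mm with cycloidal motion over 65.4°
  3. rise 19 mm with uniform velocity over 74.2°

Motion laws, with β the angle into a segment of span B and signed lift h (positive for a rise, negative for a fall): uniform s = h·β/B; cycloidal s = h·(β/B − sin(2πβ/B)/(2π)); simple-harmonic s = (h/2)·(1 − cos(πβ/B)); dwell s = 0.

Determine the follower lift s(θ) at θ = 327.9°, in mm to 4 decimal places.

seg 1 [0°–220.4°] uniform, h=9: full span → s += 9 → s = 9.0000
seg 2 [220.4°–285.8°] cycloidal, h=10: full span → s += 10 → s = 19.0000
seg 3 [285.8°–360°] uniform, h=19: θ=327.9° here. β=42.1, B=74.2. 19·42.1/74.2 = 10.7803 → s = 29.7803

29.7803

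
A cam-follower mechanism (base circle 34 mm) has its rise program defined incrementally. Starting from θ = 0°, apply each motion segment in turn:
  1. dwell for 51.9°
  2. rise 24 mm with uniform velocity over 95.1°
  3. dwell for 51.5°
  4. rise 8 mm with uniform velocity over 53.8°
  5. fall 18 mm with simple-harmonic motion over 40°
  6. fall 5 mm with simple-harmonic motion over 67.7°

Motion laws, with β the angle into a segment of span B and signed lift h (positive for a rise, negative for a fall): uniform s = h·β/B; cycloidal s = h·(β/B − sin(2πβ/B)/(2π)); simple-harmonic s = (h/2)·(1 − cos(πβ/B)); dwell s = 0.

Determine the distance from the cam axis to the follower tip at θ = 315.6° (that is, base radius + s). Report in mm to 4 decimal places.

seg 1 [0°–51.9°] dwell: s stays 0.0000
seg 2 [51.9°–147°] uniform, h=24: full span → s += 24 → s = 24.0000
seg 3 [147°–198.5°] dwell: s stays 24.0000
seg 4 [198.5°–252.3°] uniform, h=8: full span → s += 8 → s = 32.0000
seg 5 [252.3°–292.3°] simple-harmonic, h=-18: full span → s += -18 → s = 14.0000
seg 6 [292.3°–360°] simple-harmonic, h=-5: θ=315.6° here. β=23.3, B=67.7. -5/2·(1 − cos(π·0.3442)) = -1.3244 → s = 12.6756
radial distance = base radius + s = 34 + 12.6756 = 46.6756

46.6756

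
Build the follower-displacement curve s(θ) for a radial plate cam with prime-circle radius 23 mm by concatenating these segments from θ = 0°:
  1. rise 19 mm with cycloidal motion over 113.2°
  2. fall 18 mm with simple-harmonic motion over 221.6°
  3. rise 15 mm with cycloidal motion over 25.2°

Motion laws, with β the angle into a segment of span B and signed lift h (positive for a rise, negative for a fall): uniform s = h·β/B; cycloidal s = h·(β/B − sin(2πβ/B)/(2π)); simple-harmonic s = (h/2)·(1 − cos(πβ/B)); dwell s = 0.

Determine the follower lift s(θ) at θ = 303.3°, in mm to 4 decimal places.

seg 1 [0°–113.2°] cycloidal, h=19: full span → s += 19 → s = 19.0000
seg 2 [113.2°–334.8°] simple-harmonic, h=-18: θ=303.3° here. β=190.1, B=221.6. -18/2·(1 − cos(π·0.8579)) = -17.1174 → s = 1.8826

1.8826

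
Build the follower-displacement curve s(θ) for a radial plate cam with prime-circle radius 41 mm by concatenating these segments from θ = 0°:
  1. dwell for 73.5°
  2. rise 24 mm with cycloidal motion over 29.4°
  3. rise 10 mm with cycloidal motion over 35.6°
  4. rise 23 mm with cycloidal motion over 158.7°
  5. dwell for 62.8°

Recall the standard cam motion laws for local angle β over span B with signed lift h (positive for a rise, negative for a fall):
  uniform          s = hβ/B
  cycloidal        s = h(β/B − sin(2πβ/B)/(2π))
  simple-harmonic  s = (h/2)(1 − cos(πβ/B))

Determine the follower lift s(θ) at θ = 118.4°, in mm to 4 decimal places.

seg 1 [0°–73.5°] dwell: s stays 0.0000
seg 2 [73.5°–102.9°] cycloidal, h=24: full span → s += 24 → s = 24.0000
seg 3 [102.9°–138.5°] cycloidal, h=10: θ=118.4° here. β=15.5, B=35.6. 10·(0.4354 − sin(2π·0.4354)/(2π)) = 3.7255 → s = 27.7255

27.7255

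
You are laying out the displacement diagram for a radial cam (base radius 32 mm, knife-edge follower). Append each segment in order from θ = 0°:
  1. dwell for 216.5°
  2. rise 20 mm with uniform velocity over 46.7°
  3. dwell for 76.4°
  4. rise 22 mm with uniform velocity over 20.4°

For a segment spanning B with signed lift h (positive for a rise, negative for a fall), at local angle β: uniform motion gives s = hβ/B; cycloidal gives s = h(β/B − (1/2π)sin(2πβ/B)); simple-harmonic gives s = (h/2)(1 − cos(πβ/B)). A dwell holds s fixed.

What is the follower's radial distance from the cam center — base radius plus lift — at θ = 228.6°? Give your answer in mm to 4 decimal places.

seg 1 [0°–216.5°] dwell: s stays 0.0000
seg 2 [216.5°–263.2°] uniform, h=20: θ=228.6° here. β=12.1, B=46.7. 20·12.1/46.7 = 5.1820 → s = 5.1820
radial distance = base radius + s = 32 + 5.1820 = 37.1820

37.1820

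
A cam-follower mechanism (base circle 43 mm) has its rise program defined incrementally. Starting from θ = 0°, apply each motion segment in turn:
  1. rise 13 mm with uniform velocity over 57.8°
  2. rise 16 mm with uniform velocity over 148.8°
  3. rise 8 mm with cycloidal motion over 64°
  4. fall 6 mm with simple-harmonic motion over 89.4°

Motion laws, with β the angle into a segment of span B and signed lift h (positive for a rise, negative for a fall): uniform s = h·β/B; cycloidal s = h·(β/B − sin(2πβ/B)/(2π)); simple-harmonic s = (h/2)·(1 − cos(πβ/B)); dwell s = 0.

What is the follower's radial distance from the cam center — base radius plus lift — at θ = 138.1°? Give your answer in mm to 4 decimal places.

seg 1 [0°–57.8°] uniform, h=13: full span → s += 13 → s = 13.0000
seg 2 [57.8°–206.6°] uniform, h=16: θ=138.1° here. β=80.3, B=148.8. 16·80.3/148.8 = 8.6344 → s = 21.6344
radial distance = base radius + s = 43 + 21.6344 = 64.6344

64.6344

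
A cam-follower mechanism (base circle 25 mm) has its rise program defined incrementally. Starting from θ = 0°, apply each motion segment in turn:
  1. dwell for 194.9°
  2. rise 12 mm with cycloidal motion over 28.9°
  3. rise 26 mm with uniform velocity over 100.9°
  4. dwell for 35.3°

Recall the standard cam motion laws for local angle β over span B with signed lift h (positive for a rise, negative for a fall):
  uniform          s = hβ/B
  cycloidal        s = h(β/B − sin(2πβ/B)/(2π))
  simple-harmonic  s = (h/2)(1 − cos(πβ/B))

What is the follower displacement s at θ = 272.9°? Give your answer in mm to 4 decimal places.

seg 1 [0°–194.9°] dwell: s stays 0.0000
seg 2 [194.9°–223.8°] cycloidal, h=12: full span → s += 12 → s = 12.0000
seg 3 [223.8°–324.7°] uniform, h=26: θ=272.9° here. β=49.1, B=100.9. 26·49.1/100.9 = 12.6521 → s = 24.6521

24.6521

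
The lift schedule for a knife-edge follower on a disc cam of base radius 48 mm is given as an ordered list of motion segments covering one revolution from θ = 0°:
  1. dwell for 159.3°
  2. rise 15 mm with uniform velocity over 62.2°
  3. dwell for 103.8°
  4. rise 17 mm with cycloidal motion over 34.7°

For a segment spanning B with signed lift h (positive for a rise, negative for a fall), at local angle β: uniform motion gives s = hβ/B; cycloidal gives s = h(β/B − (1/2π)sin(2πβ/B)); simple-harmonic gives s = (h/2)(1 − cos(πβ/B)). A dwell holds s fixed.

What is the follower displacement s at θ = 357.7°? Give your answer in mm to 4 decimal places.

seg 1 [0°–159.3°] dwell: s stays 0.0000
seg 2 [159.3°–221.5°] uniform, h=15: full span → s += 15 → s = 15.0000
seg 3 [221.5°–325.3°] dwell: s stays 15.0000
seg 4 [325.3°–360°] cycloidal, h=17: θ=357.7° here. β=32.4, B=34.7. 17·(0.9337 − sin(2π·0.9337)/(2π)) = 16.9677 → s = 31.9677

31.9677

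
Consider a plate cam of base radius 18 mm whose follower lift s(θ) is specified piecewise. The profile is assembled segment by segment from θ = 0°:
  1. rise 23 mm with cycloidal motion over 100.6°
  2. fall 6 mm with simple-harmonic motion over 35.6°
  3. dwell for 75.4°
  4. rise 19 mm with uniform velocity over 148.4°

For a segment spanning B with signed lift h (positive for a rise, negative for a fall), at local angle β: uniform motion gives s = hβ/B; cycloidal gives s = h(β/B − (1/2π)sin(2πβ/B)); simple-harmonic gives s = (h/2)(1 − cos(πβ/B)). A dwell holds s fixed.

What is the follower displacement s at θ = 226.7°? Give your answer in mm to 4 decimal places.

seg 1 [0°–100.6°] cycloidal, h=23: full span → s += 23 → s = 23.0000
seg 2 [100.6°–136.2°] simple-harmonic, h=-6: full span → s += -6 → s = 17.0000
seg 3 [136.2°–211.6°] dwell: s stays 17.0000
seg 4 [211.6°–360°] uniform, h=19: θ=226.7° here. β=15.1, B=148.4. 19·15.1/148.4 = 1.9333 → s = 18.9333

18.9333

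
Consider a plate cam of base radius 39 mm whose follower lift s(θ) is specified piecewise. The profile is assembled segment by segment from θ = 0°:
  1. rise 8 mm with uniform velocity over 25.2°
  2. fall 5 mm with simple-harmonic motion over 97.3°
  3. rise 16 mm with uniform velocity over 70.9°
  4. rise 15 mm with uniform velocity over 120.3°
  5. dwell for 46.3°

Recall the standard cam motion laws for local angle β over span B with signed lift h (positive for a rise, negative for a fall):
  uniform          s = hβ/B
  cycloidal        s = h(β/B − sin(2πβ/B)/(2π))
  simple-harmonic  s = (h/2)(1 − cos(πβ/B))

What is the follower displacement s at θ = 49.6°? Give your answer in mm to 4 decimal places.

seg 1 [0°–25.2°] uniform, h=8: full span → s += 8 → s = 8.0000
seg 2 [25.2°–122.5°] simple-harmonic, h=-5: θ=49.6° here. β=24.4, B=97.3. -5/2·(1 − cos(π·0.2508)) = -0.7365 → s = 7.2635

7.2635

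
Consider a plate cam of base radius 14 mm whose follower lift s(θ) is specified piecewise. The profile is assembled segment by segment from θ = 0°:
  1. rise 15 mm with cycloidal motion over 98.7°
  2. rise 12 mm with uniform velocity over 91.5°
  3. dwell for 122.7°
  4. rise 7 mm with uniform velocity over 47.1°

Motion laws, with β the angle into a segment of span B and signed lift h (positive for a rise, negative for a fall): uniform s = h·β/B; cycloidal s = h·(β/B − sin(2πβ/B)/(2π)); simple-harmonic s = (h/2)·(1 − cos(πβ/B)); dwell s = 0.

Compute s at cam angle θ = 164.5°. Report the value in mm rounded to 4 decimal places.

seg 1 [0°–98.7°] cycloidal, h=15: full span → s += 15 → s = 15.0000
seg 2 [98.7°–190.2°] uniform, h=12: θ=164.5° here. β=65.8, B=91.5. 12·65.8/91.5 = 8.6295 → s = 23.6295

23.6295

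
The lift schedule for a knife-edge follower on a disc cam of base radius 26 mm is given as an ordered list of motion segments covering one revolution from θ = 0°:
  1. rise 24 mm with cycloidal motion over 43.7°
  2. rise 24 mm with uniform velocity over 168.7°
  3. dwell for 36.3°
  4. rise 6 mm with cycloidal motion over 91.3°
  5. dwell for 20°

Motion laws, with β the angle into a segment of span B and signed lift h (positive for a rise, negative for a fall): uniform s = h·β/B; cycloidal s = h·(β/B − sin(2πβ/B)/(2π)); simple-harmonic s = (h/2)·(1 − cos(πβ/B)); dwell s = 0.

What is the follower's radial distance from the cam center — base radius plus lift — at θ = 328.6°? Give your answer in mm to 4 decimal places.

seg 1 [0°–43.7°] cycloidal, h=24: full span → s += 24 → s = 24.0000
seg 2 [43.7°–212.4°] uniform, h=24: full span → s += 24 → s = 48.0000
seg 3 [212.4°–248.7°] dwell: s stays 48.0000
seg 4 [248.7°–340°] cycloidal, h=6: θ=328.6° here. β=79.9, B=91.3. 6·(0.8751 − sin(2π·0.8751)/(2π)) = 5.9255 → s = 53.9255
radial distance = base radius + s = 26 + 53.9255 = 79.9255

79.9255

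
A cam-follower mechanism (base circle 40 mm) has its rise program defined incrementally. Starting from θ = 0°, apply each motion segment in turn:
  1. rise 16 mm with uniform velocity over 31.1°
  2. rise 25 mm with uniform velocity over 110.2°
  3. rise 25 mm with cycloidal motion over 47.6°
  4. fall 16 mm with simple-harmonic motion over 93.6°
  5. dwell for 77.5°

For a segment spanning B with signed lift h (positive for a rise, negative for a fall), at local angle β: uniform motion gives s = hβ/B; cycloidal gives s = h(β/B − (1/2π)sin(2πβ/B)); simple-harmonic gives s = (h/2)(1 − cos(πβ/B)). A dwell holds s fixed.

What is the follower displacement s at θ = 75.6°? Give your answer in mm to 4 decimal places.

seg 1 [0°–31.1°] uniform, h=16: full span → s += 16 → s = 16.0000
seg 2 [31.1°–141.3°] uniform, h=25: θ=75.6° here. β=44.5, B=110.2. 25·44.5/110.2 = 10.0953 → s = 26.0953

26.0953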